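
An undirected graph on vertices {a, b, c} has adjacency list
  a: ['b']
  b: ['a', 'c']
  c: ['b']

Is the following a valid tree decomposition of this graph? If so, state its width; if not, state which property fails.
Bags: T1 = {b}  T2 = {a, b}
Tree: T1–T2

No — vertex c appears in no bag.

A tree decomposition must satisfy three properties: every vertex lies in some bag; for every edge, both endpoints lie together in some bag; and for every vertex, the bags containing it form a connected subtree. Here vertex c appears in no bag, so the decomposition is invalid.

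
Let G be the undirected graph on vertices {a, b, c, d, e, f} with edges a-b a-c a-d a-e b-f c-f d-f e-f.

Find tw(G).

2

A width-2 tree decomposition is:
Bags: B1 = {a, d, f}  B2 = {a, b, f}  B3 = {a, c, f}  B4 = {a, e, f}
Tree: B1–B2, B2–B3, B3–B4
Every bag has size at most 3, so the width is 3 − 1 = 2 and tw(G) ≤ 2. Since f–d–a–b–f is a cycle in G, G is not acyclic. Forests are exactly the graphs of treewidth ≤ 1, so tw(G) ≥ 2. Therefore the treewidth is 2.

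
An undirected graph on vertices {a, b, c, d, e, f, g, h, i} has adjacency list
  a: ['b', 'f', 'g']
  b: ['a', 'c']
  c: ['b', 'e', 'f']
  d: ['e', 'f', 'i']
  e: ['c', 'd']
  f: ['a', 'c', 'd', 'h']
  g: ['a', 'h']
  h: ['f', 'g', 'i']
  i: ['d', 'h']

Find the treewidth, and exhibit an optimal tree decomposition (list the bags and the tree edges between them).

Treewidth 3.
Bags: B1 = {a, b, c, e}  B2 = {a, c, e, f}  B3 = {a, d, e, f}  B4 = {a, d, f, g}  B5 = {d, f, g, h}  B6 = {d, g, h, i}
Tree: B1–B2, B2–B3, B3–B4, B4–B5, B5–B6

The largest bag has 4 vertices, giving width 3; this decomposition certifies tw(G) ≤ 3. For the lower bound: the 4 vertex sets {b,c,e}, {a}, {f}, {d,g,h,i} are disjoint, each induces a connected subgraph, and every pair is joined by at least one edge of G. Contracting each set to a single vertex therefore yields K_{4} as a minor, and since treewidth is minor-monotone, tw(G) ≥ tw(K_{4}) = 3. Hence tw(G) = 3 exactly.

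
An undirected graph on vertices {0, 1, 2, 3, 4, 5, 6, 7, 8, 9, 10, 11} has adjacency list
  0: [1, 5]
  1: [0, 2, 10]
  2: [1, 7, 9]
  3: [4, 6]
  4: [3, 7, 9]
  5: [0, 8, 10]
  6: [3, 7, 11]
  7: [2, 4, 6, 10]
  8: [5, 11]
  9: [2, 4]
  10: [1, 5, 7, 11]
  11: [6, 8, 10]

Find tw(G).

3

A width-3 tree decomposition is:
Bags: B1 = {2, 3, 4, 9}  B2 = {2, 3, 4, 7}  B3 = {2, 3, 6, 7}  B4 = {1, 2, 6, 7}  B5 = {1, 6, 7, 10}  B6 = {1, 6, 10, 11}  B7 = {0, 1, 10, 11}  B8 = {0, 5, 10, 11}  B9 = {0, 5, 8, 11}
Tree: B1–B2, B2–B3, B3–B4, B4–B5, B5–B6, B6–B7, B7–B8, B8–B9
Each bag holds 4 vertices, so the decomposition has width 3, which upper-bounds the treewidth. For the lower bound: the 4 vertex sets {3,4,9}, {2}, {7}, {1,6,10,11} are disjoint, each induces a connected subgraph, and every pair is joined by at least one edge of G. Contracting each set to a single vertex therefore yields K_{4} as a minor, and since treewidth is minor-monotone, tw(G) ≥ tw(K_{4}) = 3. The upper and lower bounds meet at 3, so that is the treewidth.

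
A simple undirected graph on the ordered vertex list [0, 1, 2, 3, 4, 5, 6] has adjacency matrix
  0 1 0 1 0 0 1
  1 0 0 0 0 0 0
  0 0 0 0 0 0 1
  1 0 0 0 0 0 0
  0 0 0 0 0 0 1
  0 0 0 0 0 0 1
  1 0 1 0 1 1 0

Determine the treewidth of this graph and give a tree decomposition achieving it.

Every bag has size at most 2, so the width is 2 − 1 = 1 and tw(G) ≤ 1. Any graph with an edge has treewidth ≥ 1, and G has the edge 6–0. Hence tw(G) = 1 exactly.

Treewidth 1.
One such decomposition:
Bags: B1 = {0, 6}  B2 = {2, 6}  B3 = {5, 6}  B4 = {4, 6}  B5 = {0, 3}  B6 = {0, 1}
Tree: B1–B2, B2–B3, B1–B4, B1–B5, B1–B6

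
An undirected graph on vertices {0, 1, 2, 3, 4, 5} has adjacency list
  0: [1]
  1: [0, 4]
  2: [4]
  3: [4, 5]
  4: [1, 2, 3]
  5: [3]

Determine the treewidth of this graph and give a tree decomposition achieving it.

Treewidth 1.
Bags: B1 = {3, 4}  B2 = {1, 4}  B3 = {3, 5}  B4 = {2, 4}  B5 = {0, 1}
Tree: B1–B2, B1–B3, B1–B4, B2–B5

Every bag has size at most 2, so the width is 2 − 1 = 1 and tw(G) ≤ 1. Since G has at least one edge (e.g. 3–4), it is not an edgeless graph, so tw(G) ≥ 1. Hence tw(G) = 1 exactly.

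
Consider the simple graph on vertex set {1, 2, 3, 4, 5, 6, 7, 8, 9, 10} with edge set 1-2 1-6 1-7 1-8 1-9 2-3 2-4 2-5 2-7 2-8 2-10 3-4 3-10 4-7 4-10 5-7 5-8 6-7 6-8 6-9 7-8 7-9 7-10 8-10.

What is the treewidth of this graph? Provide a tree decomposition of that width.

Treewidth 3.
One optimal decomposition is:
Bags: B1 = {1, 6, 7, 8}  B2 = {1, 6, 7, 9}  B3 = {1, 2, 7, 8}  B4 = {2, 7, 8, 10}  B5 = {2, 4, 7, 10}  B6 = {2, 3, 4, 10}  B7 = {2, 5, 7, 8}
Tree: B1–B2, B1–B3, B3–B4, B4–B5, B5–B6, B4–B7

The largest bag has 4 vertices, giving width 3; this decomposition certifies tw(G) ≤ 3. For the lower bound, the 4 vertices {2, 3, 4, 10} are pairwise adjacent, and any tree decomposition puts a clique entirely inside one bag — forcing width ≥ 3. Therefore the treewidth is 3.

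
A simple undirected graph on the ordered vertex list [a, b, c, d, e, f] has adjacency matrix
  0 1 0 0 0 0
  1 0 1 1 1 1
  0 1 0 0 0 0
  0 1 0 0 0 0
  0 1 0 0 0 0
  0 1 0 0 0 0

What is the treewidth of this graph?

1

A width-1 tree decomposition is:
Bags: B1 = {b, d}  B2 = {b, c}  B3 = {b, e}  B4 = {b, f}  B5 = {a, b}
Tree: B1–B2, B1–B3, B1–B4, B3–B5
The largest bag has 2 vertices, giving width 1; this decomposition certifies tw(G) ≤ 1. G has an edge, so its treewidth is at least 1. Therefore the treewidth is 1.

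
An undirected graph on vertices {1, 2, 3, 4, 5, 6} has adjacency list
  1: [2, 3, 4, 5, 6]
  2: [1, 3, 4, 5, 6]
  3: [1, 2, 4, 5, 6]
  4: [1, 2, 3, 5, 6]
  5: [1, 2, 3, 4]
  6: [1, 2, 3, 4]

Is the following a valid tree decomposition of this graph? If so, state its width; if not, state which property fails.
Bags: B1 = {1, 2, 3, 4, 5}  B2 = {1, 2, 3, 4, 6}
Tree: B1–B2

Yes; width 4.

Vertex coverage: the bags together contain {1, 2, 3, 4, 5, 6}, the full vertex set. Edge coverage: each edge of G has both endpoints in at least one bag. Running intersection: for every vertex, the bags containing it form a connected subtree. All three properties hold, so this is a valid tree decomposition of width max|bag| − 1 = 4, and hence tw(G) ≤ 4.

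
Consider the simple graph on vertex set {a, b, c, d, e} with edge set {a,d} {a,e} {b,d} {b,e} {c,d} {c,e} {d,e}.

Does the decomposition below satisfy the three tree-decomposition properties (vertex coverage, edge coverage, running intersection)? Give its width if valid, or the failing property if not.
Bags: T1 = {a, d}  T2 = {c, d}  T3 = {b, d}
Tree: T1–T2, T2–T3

No — vertex e appears in no bag.

A tree decomposition must satisfy three properties: every vertex lies in some bag; for every edge, both endpoints lie together in some bag; and for every vertex, the bags containing it form a connected subtree. Here vertex e appears in no bag, so the decomposition is invalid.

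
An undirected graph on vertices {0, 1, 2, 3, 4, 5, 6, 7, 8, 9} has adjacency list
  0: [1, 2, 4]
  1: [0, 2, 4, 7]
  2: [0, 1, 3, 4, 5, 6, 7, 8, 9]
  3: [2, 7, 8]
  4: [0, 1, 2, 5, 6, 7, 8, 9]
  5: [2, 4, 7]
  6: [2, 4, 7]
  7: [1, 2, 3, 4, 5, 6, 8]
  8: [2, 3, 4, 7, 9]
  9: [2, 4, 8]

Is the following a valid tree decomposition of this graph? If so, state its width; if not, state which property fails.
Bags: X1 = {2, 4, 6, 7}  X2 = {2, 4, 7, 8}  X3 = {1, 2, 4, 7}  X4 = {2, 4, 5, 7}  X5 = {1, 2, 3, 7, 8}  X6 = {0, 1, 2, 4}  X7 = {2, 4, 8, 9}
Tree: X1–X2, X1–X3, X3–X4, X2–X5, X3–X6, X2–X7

No — bags containing vertex 1 are not connected in the tree.

A tree decomposition must satisfy three properties: every vertex lies in some bag; for every edge, both endpoints lie together in some bag; and for every vertex, the bags containing it form a connected subtree. Here bags containing vertex 1 are not connected in the tree, so the decomposition is invalid.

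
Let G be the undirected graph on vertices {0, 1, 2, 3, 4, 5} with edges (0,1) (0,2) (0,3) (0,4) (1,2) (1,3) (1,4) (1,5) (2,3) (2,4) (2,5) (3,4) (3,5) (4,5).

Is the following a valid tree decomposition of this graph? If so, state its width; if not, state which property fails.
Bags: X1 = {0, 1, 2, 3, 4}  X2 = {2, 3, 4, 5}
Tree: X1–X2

A tree decomposition must satisfy three properties: every vertex lies in some bag; for every edge, both endpoints lie together in some bag; and for every vertex, the bags containing it form a connected subtree. Here edge (1,5) lies in no bag, so the decomposition is invalid.

No — edge (1,5) lies in no bag.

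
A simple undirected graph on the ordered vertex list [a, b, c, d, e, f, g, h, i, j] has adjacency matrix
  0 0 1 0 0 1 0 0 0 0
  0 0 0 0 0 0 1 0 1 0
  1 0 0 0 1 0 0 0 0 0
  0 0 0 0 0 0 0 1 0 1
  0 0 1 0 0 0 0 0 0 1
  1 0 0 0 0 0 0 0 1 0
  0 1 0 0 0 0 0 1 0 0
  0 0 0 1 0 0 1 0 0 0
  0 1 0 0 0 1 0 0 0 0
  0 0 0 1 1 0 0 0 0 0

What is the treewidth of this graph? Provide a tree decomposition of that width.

Treewidth 2.
One optimal decomposition is:
Bags: B1 = {a, f, i}  B2 = {a, b, i}  B3 = {a, b, g}  B4 = {a, g, h}  B5 = {a, d, h}  B6 = {a, d, j}  B7 = {a, e, j}  B8 = {a, c, e}
Tree: B1–B2, B2–B3, B3–B4, B4–B5, B5–B6, B6–B7, B7–B8

The largest bag has 3 vertices, giving width 2; this decomposition certifies tw(G) ≤ 2. Since a–f–i–b–g–h–d–j–e–c–a is a cycle in G, G is not acyclic. Forests are exactly the graphs of treewidth ≤ 1, so tw(G) ≥ 2. Combining the bounds, tw(G) = 2.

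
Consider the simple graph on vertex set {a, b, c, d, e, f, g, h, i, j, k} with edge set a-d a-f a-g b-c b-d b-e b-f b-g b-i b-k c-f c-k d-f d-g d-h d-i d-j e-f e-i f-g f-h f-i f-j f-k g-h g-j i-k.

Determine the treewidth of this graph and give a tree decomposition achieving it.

The largest bag has 4 vertices, giving width 3; this decomposition certifies tw(G) ≤ 3. Conversely, {d, f, g, j} is a clique of size 4, and the vertices of any clique must share a bag in every tree decomposition; so some bag has ≥ 4 vertices and tw(G) ≥ 3. Combining the bounds, tw(G) = 3.

Treewidth 3.
One optimal decomposition is:
Bags: B1 = {b, d, f, g}  B2 = {b, d, f, i}  B3 = {d, f, g, h}  B4 = {d, f, g, j}  B5 = {b, e, f, i}  B6 = {b, f, i, k}  B7 = {b, c, f, k}  B8 = {a, d, f, g}
Tree: B1–B2, B1–B3, B1–B4, B2–B5, B5–B6, B6–B7, B3–B8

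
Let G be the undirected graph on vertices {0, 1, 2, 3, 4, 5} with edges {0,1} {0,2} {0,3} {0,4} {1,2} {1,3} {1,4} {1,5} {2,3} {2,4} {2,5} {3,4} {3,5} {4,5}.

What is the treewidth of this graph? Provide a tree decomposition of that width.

Every bag has size at most 5, so the width is 5 − 1 = 4 and tw(G) ≤ 4. On the other hand G contains the 5-clique {0, 1, 2, 3, 4}. A clique must lie in a single bag of any decomposition, so no decomposition can have width below 4. The upper and lower bounds meet at 4, so that is the treewidth.

Treewidth 4.
Bags: B1 = {0, 1, 2, 3, 4}  B2 = {1, 2, 3, 4, 5}
Tree: B1–B2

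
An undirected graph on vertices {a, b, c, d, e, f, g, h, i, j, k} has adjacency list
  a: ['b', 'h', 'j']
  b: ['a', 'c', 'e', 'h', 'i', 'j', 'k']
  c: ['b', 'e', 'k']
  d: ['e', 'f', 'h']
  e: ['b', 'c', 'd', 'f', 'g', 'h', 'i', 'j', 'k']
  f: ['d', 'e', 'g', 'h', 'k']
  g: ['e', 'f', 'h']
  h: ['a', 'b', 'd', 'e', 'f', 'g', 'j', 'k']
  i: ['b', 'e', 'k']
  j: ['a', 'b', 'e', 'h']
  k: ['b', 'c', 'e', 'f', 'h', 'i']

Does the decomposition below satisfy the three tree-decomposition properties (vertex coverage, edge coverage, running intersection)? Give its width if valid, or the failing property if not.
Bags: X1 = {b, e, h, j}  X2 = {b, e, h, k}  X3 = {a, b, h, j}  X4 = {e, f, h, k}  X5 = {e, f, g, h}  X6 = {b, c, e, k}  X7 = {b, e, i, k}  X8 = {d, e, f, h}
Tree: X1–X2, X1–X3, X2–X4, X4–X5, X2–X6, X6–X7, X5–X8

Yes; width 3.

Vertex coverage: the bags together contain {a, b, c, d, e, f, g, h, i, j, k}, the full vertex set. Edge coverage: each edge of G has both endpoints in at least one bag. Running intersection: for every vertex, the bags containing it form a connected subtree. All three properties hold, so this is a valid tree decomposition of width max|bag| − 1 = 3, and hence tw(G) ≤ 3.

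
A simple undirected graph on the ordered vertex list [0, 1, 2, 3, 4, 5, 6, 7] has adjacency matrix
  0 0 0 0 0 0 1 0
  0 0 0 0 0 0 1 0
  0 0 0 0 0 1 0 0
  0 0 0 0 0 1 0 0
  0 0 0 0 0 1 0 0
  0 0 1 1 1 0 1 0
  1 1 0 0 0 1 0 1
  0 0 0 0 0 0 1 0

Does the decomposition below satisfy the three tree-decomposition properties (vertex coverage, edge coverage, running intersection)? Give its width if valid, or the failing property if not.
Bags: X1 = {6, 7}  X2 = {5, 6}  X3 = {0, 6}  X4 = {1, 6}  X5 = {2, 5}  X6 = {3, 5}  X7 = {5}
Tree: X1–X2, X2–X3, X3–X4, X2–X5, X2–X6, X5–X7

A tree decomposition must satisfy three properties: every vertex lies in some bag; for every edge, both endpoints lie together in some bag; and for every vertex, the bags containing it form a connected subtree. Here vertex 4 appears in no bag, so the decomposition is invalid.

No — vertex 4 appears in no bag.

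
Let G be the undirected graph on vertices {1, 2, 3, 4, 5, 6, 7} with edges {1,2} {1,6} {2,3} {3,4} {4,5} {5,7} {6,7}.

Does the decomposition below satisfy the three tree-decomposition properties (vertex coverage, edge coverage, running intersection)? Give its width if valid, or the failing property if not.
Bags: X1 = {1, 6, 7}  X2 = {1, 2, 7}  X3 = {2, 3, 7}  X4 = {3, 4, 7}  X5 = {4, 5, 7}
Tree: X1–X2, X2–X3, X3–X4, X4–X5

Every vertex of G appears in some bag (union = {1, 2, 3, 4, 5, 6, 7}); every edge is covered by a bag; and for each vertex v the set of bags containing v is connected in the bag tree. The decomposition is therefore valid. The largest bag has 3 vertices, so the width is 2.

Yes; width 2.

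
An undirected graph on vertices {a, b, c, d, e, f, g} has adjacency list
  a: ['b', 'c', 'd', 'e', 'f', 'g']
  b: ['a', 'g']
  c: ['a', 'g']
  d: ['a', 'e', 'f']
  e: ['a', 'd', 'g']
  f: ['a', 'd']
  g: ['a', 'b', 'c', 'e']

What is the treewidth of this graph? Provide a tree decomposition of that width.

Treewidth 2.
One optimal decomposition is:
Bags: B1 = {a, e, g}  B2 = {a, d, e}  B3 = {a, d, f}  B4 = {a, c, g}  B5 = {a, b, g}
Tree: B1–B2, B2–B3, B1–B4, B4–B5

The largest bag has 3 vertices, giving width 2; this decomposition certifies tw(G) ≤ 2. For the lower bound, the 3 vertices {a, d, e} are pairwise adjacent, and any tree decomposition puts a clique entirely inside one bag — forcing width ≥ 2. Therefore the treewidth is 2.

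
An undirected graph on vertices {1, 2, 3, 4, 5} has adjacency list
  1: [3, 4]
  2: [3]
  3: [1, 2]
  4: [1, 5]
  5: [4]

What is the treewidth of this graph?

1

A width-1 tree decomposition is:
Bags: B1 = {4, 5}  B2 = {1, 4}  B3 = {1, 3}  B4 = {2, 3}
Tree: B1–B2, B2–B3, B3–B4
Every bag has size at most 2, so the width is 2 − 1 = 1 and tw(G) ≤ 1. Since G has at least one edge (e.g. 4–5), it is not an edgeless graph, so tw(G) ≥ 1. The upper and lower bounds meet at 1, so that is the treewidth.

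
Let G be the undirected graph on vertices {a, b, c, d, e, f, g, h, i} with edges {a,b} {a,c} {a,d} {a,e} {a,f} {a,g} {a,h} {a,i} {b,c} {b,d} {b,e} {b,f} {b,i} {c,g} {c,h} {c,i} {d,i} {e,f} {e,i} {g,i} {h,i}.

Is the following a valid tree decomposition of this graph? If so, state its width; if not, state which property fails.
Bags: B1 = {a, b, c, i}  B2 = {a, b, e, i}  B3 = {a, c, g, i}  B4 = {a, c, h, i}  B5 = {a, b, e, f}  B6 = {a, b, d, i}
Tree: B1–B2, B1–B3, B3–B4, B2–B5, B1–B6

Yes; width 3.

Every vertex of G appears in some bag (union = {a, b, c, d, e, f, g, h, i}); every edge is covered by a bag; and for each vertex v the set of bags containing v is connected in the bag tree. The decomposition is therefore valid. The largest bag has 4 vertices, so the width is 3.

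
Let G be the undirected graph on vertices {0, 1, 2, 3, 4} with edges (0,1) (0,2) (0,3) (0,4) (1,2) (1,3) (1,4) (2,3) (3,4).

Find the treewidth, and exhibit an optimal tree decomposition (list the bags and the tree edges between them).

Treewidth 3.
One optimal decomposition is:
Bags: B1 = {0, 1, 2, 3}  B2 = {0, 1, 3, 4}
Tree: B1–B2

Every bag has size at most 4, so the width is 4 − 1 = 3 and tw(G) ≤ 3. Conversely, {0, 1, 2, 3} is a clique of size 4, and the vertices of any clique must share a bag in every tree decomposition; so some bag has ≥ 4 vertices and tw(G) ≥ 3. The upper and lower bounds meet at 3, so that is the treewidth.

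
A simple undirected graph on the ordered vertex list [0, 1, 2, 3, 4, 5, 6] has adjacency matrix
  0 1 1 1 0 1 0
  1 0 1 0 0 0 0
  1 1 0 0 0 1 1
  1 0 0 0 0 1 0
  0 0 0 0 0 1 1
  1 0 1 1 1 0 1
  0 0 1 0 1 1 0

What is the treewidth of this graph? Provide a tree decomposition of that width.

Each bag holds 3 vertices, so the decomposition has width 2, which upper-bounds the treewidth. On the other hand G contains the 3-clique {0, 1, 2}. A clique must lie in a single bag of any decomposition, so no decomposition can have width below 2. Combining the bounds, tw(G) = 2.

Treewidth 2.
Bags: B1 = {0, 2, 5}  B2 = {2, 5, 6}  B3 = {0, 3, 5}  B4 = {0, 1, 2}  B5 = {4, 5, 6}
Tree: B1–B2, B1–B3, B1–B4, B2–B5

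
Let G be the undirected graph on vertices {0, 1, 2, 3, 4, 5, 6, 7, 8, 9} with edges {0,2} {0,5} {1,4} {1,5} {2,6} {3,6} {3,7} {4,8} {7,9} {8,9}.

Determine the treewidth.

A width-2 tree decomposition is:
Bags: B1 = {0, 2, 5}  B2 = {1, 2, 5}  B3 = {1, 2, 4}  B4 = {2, 4, 8}  B5 = {2, 8, 9}  B6 = {2, 7, 9}  B7 = {2, 3, 7}  B8 = {2, 3, 6}
Tree: B1–B2, B2–B3, B3–B4, B4–B5, B5–B6, B6–B7, B7–B8
The largest bag has 3 vertices, giving width 2; this decomposition certifies tw(G) ≤ 2. The edges 2–0–5–1–4–8–9–7–3–6–2 form a cycle, so G is not a tree and its treewidth is at least 2. Combining the bounds, tw(G) = 2.

2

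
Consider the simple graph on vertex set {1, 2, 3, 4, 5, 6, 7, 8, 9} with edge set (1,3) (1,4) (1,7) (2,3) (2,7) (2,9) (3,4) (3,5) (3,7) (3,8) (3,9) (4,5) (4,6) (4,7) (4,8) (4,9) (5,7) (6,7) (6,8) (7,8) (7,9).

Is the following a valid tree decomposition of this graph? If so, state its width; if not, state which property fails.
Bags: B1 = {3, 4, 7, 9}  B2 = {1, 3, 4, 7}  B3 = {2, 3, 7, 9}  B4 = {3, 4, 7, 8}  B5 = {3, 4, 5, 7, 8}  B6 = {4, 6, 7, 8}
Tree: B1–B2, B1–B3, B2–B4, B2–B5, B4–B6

No — bags containing vertex 8 are not connected in the tree.

A tree decomposition must satisfy three properties: every vertex lies in some bag; for every edge, both endpoints lie together in some bag; and for every vertex, the bags containing it form a connected subtree. Here bags containing vertex 8 are not connected in the tree, so the decomposition is invalid.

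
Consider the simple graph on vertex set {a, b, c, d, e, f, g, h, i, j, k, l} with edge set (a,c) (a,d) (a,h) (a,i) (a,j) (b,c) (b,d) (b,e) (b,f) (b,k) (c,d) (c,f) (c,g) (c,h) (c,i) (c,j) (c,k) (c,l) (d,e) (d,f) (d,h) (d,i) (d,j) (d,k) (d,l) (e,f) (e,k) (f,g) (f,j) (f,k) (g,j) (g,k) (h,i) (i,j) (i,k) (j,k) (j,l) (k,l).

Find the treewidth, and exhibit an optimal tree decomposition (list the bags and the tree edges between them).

Every bag has size at most 5, so the width is 5 − 1 = 4 and tw(G) ≤ 4. On the other hand G contains the 5-clique {b, d, e, f, k}. A clique must lie in a single bag of any decomposition, so no decomposition can have width below 4. Hence tw(G) = 4 exactly.

Treewidth 4.
One such decomposition:
Bags: B1 = {a, c, d, i, j}  B2 = {c, d, i, j, k}  B3 = {c, d, j, k, l}  B4 = {c, d, f, j, k}  B5 = {a, c, d, h, i}  B6 = {b, c, d, f, k}  B7 = {b, d, e, f, k}  B8 = {c, f, g, j, k}
Tree: B1–B2, B2–B3, B2–B4, B1–B5, B4–B6, B6–B7, B4–B8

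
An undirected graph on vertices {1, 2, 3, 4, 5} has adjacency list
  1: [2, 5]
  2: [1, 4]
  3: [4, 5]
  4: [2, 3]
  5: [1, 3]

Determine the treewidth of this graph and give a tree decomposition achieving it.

Each bag holds 3 vertices, so the decomposition has width 2, which upper-bounds the treewidth. Since 2–4–3–5–1–2 is a cycle in G, G is not acyclic. Forests are exactly the graphs of treewidth ≤ 1, so tw(G) ≥ 2. Therefore the treewidth is 2.

Treewidth 2.
One such decomposition:
Bags: B1 = {2, 3, 4}  B2 = {2, 3, 5}  B3 = {1, 2, 5}
Tree: B1–B2, B2–B3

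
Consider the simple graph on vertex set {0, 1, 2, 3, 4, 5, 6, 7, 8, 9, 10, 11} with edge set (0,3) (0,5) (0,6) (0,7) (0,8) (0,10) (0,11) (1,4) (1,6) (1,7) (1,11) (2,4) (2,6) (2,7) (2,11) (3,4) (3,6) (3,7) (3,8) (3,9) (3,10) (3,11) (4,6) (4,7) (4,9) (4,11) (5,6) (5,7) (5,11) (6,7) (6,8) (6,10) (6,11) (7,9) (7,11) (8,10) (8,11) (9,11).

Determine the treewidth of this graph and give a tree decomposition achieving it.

The largest bag has 5 vertices, giving width 4; this decomposition certifies tw(G) ≤ 4. On the other hand G contains the 5-clique {3, 4, 7, 9, 11}. A clique must lie in a single bag of any decomposition, so no decomposition can have width below 4. Therefore the treewidth is 4.

Treewidth 4.
One optimal decomposition is:
Bags: B1 = {3, 4, 6, 7, 11}  B2 = {1, 4, 6, 7, 11}  B3 = {0, 3, 6, 7, 11}  B4 = {0, 3, 6, 8, 11}  B5 = {0, 5, 6, 7, 11}  B6 = {0, 3, 6, 8, 10}  B7 = {2, 4, 6, 7, 11}  B8 = {3, 4, 7, 9, 11}
Tree: B1–B2, B1–B3, B3–B4, B3–B5, B4–B6, B2–B7, B1–B8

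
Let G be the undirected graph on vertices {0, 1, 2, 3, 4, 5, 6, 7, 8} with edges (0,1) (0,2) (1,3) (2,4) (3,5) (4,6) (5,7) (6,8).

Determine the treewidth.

1

A width-1 tree decomposition is:
Bags: B1 = {5, 7}  B2 = {3, 5}  B3 = {1, 3}  B4 = {0, 1}  B5 = {0, 2}  B6 = {2, 4}  B7 = {4, 6}  B8 = {6, 8}
Tree: B1–B2, B2–B3, B3–B4, B4–B5, B5–B6, B6–B7, B7–B8
The largest bag has 2 vertices, giving width 1; this decomposition certifies tw(G) ≤ 1. G has an edge, so its treewidth is at least 1. The upper and lower bounds meet at 1, so that is the treewidth.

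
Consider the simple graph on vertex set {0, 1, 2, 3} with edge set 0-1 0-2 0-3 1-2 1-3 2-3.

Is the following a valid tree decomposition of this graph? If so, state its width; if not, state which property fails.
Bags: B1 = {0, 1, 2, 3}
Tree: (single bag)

Yes; width 3.

Every vertex of G appears in some bag (union = {0, 1, 2, 3}); every edge is covered by a bag; and for each vertex v the set of bags containing v is connected in the bag tree. The decomposition is therefore valid. The largest bag has 4 vertices, so the width is 3.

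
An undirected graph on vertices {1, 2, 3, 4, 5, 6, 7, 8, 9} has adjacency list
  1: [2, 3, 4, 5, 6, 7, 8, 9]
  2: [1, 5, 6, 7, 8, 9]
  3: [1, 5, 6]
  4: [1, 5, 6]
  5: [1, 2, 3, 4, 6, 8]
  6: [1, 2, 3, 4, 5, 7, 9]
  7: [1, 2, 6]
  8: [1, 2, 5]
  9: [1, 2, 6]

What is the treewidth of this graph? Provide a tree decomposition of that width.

Every bag has size at most 4, so the width is 4 − 1 = 3 and tw(G) ≤ 3. On the other hand G contains the 4-clique {1, 2, 5, 8}. A clique must lie in a single bag of any decomposition, so no decomposition can have width below 3. Therefore the treewidth is 3.

Treewidth 3.
One optimal decomposition is:
Bags: B1 = {1, 2, 5, 6}  B2 = {1, 2, 5, 8}  B3 = {1, 3, 5, 6}  B4 = {1, 2, 6, 9}  B5 = {1, 2, 6, 7}  B6 = {1, 4, 5, 6}
Tree: B1–B2, B1–B3, B1–B4, B1–B5, B3–B6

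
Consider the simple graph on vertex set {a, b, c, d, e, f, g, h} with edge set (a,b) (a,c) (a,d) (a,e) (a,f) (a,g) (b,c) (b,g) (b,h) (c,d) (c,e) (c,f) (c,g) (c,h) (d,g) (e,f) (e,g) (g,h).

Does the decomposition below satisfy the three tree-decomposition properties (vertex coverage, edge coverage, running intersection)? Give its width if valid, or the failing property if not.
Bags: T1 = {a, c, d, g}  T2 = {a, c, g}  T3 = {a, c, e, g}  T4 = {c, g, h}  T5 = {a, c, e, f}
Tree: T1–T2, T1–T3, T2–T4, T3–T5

A tree decomposition must satisfy three properties: every vertex lies in some bag; for every edge, both endpoints lie together in some bag; and for every vertex, the bags containing it form a connected subtree. Here vertex b appears in no bag, so the decomposition is invalid.

No — vertex b appears in no bag.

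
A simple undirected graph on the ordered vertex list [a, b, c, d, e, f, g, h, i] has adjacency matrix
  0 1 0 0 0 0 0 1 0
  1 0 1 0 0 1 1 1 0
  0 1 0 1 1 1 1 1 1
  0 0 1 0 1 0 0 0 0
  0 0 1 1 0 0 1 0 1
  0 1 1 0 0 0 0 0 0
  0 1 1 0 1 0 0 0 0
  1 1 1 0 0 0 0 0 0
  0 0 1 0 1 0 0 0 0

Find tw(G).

A width-2 tree decomposition is:
Bags: B1 = {b, c, g}  B2 = {c, e, g}  B3 = {b, c, f}  B4 = {c, d, e}  B5 = {b, c, h}  B6 = {a, b, h}  B7 = {c, e, i}
Tree: B1–B2, B1–B3, B2–B4, B1–B5, B5–B6, B2–B7
Every bag has size at most 3, so the width is 3 − 1 = 2 and tw(G) ≤ 2. On the other hand G contains the 3-clique {c, d, e}. A clique must lie in a single bag of any decomposition, so no decomposition can have width below 2. The upper and lower bounds meet at 2, so that is the treewidth.

2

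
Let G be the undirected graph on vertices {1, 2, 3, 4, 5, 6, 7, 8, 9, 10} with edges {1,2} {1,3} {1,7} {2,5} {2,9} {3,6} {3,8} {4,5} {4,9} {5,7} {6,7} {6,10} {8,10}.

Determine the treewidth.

2

A width-2 tree decomposition is:
Bags: B1 = {4, 5, 9}  B2 = {2, 5, 9}  B3 = {2, 5, 7}  B4 = {1, 2, 7}  B5 = {1, 6, 7}  B6 = {1, 3, 6}  B7 = {3, 6, 10}  B8 = {3, 8, 10}
Tree: B1–B2, B2–B3, B3–B4, B4–B5, B5–B6, B6–B7, B7–B8
Each bag holds 3 vertices, so the decomposition has width 2, which upper-bounds the treewidth. The edges 4–9–2–5–4 form a cycle, so G is not a tree and its treewidth is at least 2. Therefore the treewidth is 2.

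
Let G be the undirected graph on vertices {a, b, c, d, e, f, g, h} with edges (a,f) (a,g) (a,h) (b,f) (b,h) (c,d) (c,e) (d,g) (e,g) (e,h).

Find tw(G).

A width-2 tree decomposition is:
Bags: B1 = {a, b, f}  B2 = {a, b, h}  B3 = {a, g, h}  B4 = {e, g, h}  B5 = {d, e, g}  B6 = {c, d, e}
Tree: B1–B2, B2–B3, B3–B4, B4–B5, B5–B6
Every bag has size at most 3, so the width is 3 − 1 = 2 and tw(G) ≤ 2. Since f–b–h–a–f is a cycle in G, G is not acyclic. Forests are exactly the graphs of treewidth ≤ 1, so tw(G) ≥ 2. The upper and lower bounds meet at 2, so that is the treewidth.

2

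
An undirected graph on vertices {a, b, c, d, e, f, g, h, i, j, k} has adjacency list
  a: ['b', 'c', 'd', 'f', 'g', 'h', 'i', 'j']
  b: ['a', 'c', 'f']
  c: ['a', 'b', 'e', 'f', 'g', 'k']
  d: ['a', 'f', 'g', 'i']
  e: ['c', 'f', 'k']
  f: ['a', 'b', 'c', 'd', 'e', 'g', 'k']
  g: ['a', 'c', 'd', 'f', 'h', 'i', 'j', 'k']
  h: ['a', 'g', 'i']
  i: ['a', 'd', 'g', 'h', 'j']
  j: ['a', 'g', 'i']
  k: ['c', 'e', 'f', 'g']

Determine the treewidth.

A width-3 tree decomposition is:
Bags: B1 = {a, c, f, g}  B2 = {c, f, g, k}  B3 = {c, e, f, k}  B4 = {a, b, c, f}  B5 = {a, d, f, g}  B6 = {a, d, g, i}  B7 = {a, g, h, i}  B8 = {a, g, i, j}
Tree: B1–B2, B2–B3, B1–B4, B1–B5, B5–B6, B6–B7, B7–B8
Each bag holds 4 vertices, so the decomposition has width 3, which upper-bounds the treewidth. Conversely, {a, c, f, g} is a clique of size 4, and the vertices of any clique must share a bag in every tree decomposition; so some bag has ≥ 4 vertices and tw(G) ≥ 3. Combining the bounds, tw(G) = 3.

3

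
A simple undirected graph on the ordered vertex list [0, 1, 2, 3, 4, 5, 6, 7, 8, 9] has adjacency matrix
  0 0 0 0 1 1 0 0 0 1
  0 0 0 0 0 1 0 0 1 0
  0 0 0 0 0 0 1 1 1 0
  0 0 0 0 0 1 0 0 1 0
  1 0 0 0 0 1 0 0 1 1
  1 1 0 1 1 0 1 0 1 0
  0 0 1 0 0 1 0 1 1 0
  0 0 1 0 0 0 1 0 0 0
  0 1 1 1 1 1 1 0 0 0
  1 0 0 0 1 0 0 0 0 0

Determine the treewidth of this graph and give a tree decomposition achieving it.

The largest bag has 3 vertices, giving width 2; this decomposition certifies tw(G) ≤ 2. Conversely, {0, 4, 9} is a clique of size 3, and the vertices of any clique must share a bag in every tree decomposition; so some bag has ≥ 3 vertices and tw(G) ≥ 2. Therefore the treewidth is 2.

Treewidth 2.
One such decomposition:
Bags: B1 = {2, 6, 8}  B2 = {2, 6, 7}  B3 = {5, 6, 8}  B4 = {4, 5, 8}  B5 = {3, 5, 8}  B6 = {0, 4, 5}  B7 = {1, 5, 8}  B8 = {0, 4, 9}
Tree: B1–B2, B1–B3, B3–B4, B4–B5, B4–B6, B4–B7, B6–B8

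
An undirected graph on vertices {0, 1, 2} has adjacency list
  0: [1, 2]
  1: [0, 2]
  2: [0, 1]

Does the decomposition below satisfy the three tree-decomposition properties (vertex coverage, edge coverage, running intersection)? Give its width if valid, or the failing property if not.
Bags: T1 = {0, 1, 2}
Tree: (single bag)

Vertex coverage: the bags together contain {0, 1, 2}, the full vertex set. Edge coverage: each edge of G has both endpoints in at least one bag. Running intersection: for every vertex, the bags containing it form a connected subtree. All three properties hold, so this is a valid tree decomposition of width max|bag| − 1 = 2, and hence tw(G) ≤ 2.

Yes; width 2.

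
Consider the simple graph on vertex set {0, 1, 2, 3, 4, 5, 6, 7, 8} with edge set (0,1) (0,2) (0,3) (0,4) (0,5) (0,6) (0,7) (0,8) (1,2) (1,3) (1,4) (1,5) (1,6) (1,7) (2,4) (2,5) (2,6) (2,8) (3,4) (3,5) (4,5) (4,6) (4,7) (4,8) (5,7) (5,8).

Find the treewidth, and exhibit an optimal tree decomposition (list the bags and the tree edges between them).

Each bag holds 5 vertices, so the decomposition has width 4, which upper-bounds the treewidth. On the other hand G contains the 5-clique {0, 2, 4, 5, 8}. A clique must lie in a single bag of any decomposition, so no decomposition can have width below 4. Therefore the treewidth is 4.

Treewidth 4.
Bags: B1 = {0, 1, 2, 4, 6}  B2 = {0, 1, 2, 4, 5}  B3 = {0, 1, 4, 5, 7}  B4 = {0, 1, 3, 4, 5}  B5 = {0, 2, 4, 5, 8}
Tree: B1–B2, B2–B3, B3–B4, B2–B5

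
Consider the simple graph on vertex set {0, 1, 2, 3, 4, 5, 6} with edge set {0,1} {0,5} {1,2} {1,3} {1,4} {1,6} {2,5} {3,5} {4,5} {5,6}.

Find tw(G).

A width-2 tree decomposition is:
Bags: B1 = {1, 5, 6}  B2 = {0, 1, 5}  B3 = {1, 2, 5}  B4 = {1, 4, 5}  B5 = {1, 3, 5}
Tree: B1–B2, B2–B3, B3–B4, B4–B5
Each bag holds 3 vertices, so the decomposition has width 2, which upper-bounds the treewidth. Since 1–6–5–0–1 is a cycle in G, G is not acyclic. Forests are exactly the graphs of treewidth ≤ 1, so tw(G) ≥ 2. Combining the bounds, tw(G) = 2.

2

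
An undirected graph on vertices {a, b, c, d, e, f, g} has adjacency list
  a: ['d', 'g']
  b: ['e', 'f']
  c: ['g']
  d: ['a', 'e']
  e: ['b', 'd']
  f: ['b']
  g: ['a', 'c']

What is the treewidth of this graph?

1

A width-1 tree decomposition is:
Bags: B1 = {b, f}  B2 = {b, e}  B3 = {d, e}  B4 = {a, d}  B5 = {a, g}  B6 = {c, g}
Tree: B1–B2, B2–B3, B3–B4, B4–B5, B5–B6
The largest bag has 2 vertices, giving width 1; this decomposition certifies tw(G) ≤ 1. Any graph with an edge has treewidth ≥ 1, and G has the edge f–b. Combining the bounds, tw(G) = 1.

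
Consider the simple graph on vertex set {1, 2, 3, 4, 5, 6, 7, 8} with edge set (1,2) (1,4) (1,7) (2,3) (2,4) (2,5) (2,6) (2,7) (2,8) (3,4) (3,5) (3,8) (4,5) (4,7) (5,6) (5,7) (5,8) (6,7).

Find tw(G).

A width-3 tree decomposition is:
Bags: B1 = {2, 3, 4, 5}  B2 = {2, 3, 5, 8}  B3 = {2, 4, 5, 7}  B4 = {2, 5, 6, 7}  B5 = {1, 2, 4, 7}
Tree: B1–B2, B1–B3, B3–B4, B3–B5
Each bag holds 4 vertices, so the decomposition has width 3, which upper-bounds the treewidth. Conversely, {1, 2, 4, 7} is a clique of size 4, and the vertices of any clique must share a bag in every tree decomposition; so some bag has ≥ 4 vertices and tw(G) ≥ 3. Therefore the treewidth is 3.

3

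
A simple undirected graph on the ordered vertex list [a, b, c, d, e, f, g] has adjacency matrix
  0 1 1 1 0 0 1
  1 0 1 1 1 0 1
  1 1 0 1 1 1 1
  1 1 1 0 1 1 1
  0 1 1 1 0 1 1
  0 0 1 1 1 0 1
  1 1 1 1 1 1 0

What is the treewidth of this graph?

4

A width-4 tree decomposition is:
Bags: B1 = {c, d, e, f, g}  B2 = {b, c, d, e, g}  B3 = {a, b, c, d, g}
Tree: B1–B2, B2–B3
The largest bag has 5 vertices, giving width 4; this decomposition certifies tw(G) ≤ 4. Conversely, {c, d, e, f, g} is a clique of size 5, and the vertices of any clique must share a bag in every tree decomposition; so some bag has ≥ 5 vertices and tw(G) ≥ 4. Therefore the treewidth is 4.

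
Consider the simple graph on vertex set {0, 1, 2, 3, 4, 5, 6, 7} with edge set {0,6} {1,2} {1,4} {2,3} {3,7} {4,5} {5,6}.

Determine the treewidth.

1

A width-1 tree decomposition is:
Bags: B1 = {0, 6}  B2 = {5, 6}  B3 = {4, 5}  B4 = {1, 4}  B5 = {1, 2}  B6 = {2, 3}  B7 = {3, 7}
Tree: B1–B2, B2–B3, B3–B4, B4–B5, B5–B6, B6–B7
The largest bag has 2 vertices, giving width 1; this decomposition certifies tw(G) ≤ 1. Any graph with an edge has treewidth ≥ 1, and G has the edge 0–6. Therefore the treewidth is 1.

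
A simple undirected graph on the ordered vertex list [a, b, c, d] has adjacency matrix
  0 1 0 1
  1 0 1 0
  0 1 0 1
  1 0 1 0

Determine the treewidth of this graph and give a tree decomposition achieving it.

Every bag has size at most 3, so the width is 3 − 1 = 2 and tw(G) ≤ 2. The edges c–b–a–d–c form a cycle, so G is not a tree and its treewidth is at least 2. The upper and lower bounds meet at 2, so that is the treewidth.

Treewidth 2.
One optimal decomposition is:
Bags: B1 = {a, b, c}  B2 = {a, c, d}
Tree: B1–B2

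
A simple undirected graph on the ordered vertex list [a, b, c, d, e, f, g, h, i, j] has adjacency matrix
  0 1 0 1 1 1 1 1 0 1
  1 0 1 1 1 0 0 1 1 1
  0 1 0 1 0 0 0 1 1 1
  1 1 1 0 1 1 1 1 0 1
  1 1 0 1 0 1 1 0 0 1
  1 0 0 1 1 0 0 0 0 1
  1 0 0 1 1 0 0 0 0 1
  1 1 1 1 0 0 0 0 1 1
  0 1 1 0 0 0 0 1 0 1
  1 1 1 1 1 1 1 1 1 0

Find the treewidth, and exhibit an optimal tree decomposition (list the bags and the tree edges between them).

Treewidth 4.
One optimal decomposition is:
Bags: B1 = {a, b, d, e, j}  B2 = {a, d, e, f, j}  B3 = {a, d, e, g, j}  B4 = {a, b, d, h, j}  B5 = {b, c, d, h, j}  B6 = {b, c, h, i, j}
Tree: B1–B2, B1–B3, B1–B4, B4–B5, B5–B6

Every bag has size at most 5, so the width is 5 − 1 = 4 and tw(G) ≤ 4. On the other hand G contains the 5-clique {b, c, d, h, j}. A clique must lie in a single bag of any decomposition, so no decomposition can have width below 4. Hence tw(G) = 4 exactly.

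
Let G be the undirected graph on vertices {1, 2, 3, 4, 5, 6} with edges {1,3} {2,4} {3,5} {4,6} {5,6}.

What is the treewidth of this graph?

1

A width-1 tree decomposition is:
Bags: B1 = {2, 4}  B2 = {4, 6}  B3 = {5, 6}  B4 = {3, 5}  B5 = {1, 3}
Tree: B1–B2, B2–B3, B3–B4, B4–B5
Each bag holds 2 vertices, so the decomposition has width 1, which upper-bounds the treewidth. G has an edge, so its treewidth is at least 1. Therefore the treewidth is 1.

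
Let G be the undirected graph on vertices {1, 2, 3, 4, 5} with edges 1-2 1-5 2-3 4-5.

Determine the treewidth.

A width-1 tree decomposition is:
Bags: B1 = {4, 5}  B2 = {1, 5}  B3 = {1, 2}  B4 = {2, 3}
Tree: B1–B2, B2–B3, B3–B4
Every bag has size at most 2, so the width is 2 − 1 = 1 and tw(G) ≤ 1. Since G has at least one edge (e.g. 4–5), it is not an edgeless graph, so tw(G) ≥ 1. Therefore the treewidth is 1.

1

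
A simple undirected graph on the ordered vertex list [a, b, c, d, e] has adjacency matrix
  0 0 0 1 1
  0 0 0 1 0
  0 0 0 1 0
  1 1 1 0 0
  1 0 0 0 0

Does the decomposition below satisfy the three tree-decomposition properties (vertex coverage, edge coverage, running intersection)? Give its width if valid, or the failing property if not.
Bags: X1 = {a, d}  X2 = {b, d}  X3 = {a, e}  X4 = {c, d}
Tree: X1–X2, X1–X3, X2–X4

Yes; width 1.

Every vertex of G appears in some bag (union = {a, b, c, d, e}); every edge is covered by a bag; and for each vertex v the set of bags containing v is connected in the bag tree. The decomposition is therefore valid. The largest bag has 2 vertices, so the width is 1.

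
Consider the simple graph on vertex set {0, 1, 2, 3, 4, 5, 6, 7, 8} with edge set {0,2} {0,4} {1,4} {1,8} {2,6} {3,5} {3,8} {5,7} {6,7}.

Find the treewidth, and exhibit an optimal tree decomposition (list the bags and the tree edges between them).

Treewidth 2.
Bags: B1 = {0, 1, 4}  B2 = {0, 1, 2}  B3 = {1, 2, 6}  B4 = {1, 6, 7}  B5 = {1, 5, 7}  B6 = {1, 3, 5}  B7 = {1, 3, 8}
Tree: B1–B2, B2–B3, B3–B4, B4–B5, B5–B6, B6–B7

The largest bag has 3 vertices, giving width 2; this decomposition certifies tw(G) ≤ 2. The edges 1–4–0–2–6–7–5–3–8–1 form a cycle, so G is not a tree and its treewidth is at least 2. Therefore the treewidth is 2.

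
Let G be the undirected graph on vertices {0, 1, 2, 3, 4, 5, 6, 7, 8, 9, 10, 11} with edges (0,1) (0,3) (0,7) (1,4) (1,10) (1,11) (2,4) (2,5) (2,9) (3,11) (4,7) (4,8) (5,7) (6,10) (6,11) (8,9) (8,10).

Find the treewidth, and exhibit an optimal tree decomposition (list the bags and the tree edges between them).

Treewidth 3.
One such decomposition:
Bags: B1 = {0, 3, 6, 11}  B2 = {0, 1, 6, 11}  B3 = {0, 1, 6, 10}  B4 = {0, 1, 7, 10}  B5 = {1, 4, 7, 10}  B6 = {4, 7, 8, 10}  B7 = {4, 5, 7, 8}  B8 = {2, 4, 5, 8}  B9 = {2, 5, 8, 9}
Tree: B1–B2, B2–B3, B3–B4, B4–B5, B5–B6, B6–B7, B7–B8, B8–B9

Every bag has size at most 4, so the width is 4 − 1 = 3 and tw(G) ≤ 3. For the lower bound: the 4 vertex sets {3,6,11}, {0}, {1}, {4,7,8,10} are disjoint, each induces a connected subgraph, and every pair is joined by at least one edge of G. Contracting each set to a single vertex therefore yields K_{4} as a minor, and since treewidth is minor-monotone, tw(G) ≥ tw(K_{4}) = 3. Therefore the treewidth is 3.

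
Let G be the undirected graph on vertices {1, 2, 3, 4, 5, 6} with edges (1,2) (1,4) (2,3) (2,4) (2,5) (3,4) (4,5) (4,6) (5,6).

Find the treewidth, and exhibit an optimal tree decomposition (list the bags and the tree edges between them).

Treewidth 2.
One such decomposition:
Bags: B1 = {1, 2, 4}  B2 = {2, 4, 5}  B3 = {4, 5, 6}  B4 = {2, 3, 4}
Tree: B1–B2, B2–B3, B1–B4

Every bag has size at most 3, so the width is 3 − 1 = 2 and tw(G) ≤ 2. On the other hand G contains the 3-clique {1, 2, 4}. A clique must lie in a single bag of any decomposition, so no decomposition can have width below 2. Hence tw(G) = 2 exactly.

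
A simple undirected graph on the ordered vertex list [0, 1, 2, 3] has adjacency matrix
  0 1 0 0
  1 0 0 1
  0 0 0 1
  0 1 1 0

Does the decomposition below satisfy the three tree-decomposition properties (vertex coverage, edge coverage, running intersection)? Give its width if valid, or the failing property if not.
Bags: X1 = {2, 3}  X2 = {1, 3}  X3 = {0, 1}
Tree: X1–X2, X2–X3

Checking the three conditions: (i) the bags cover all of {0, 1, 2, 3}; (ii) for each edge, some bag contains both endpoints; (iii) the bags containing any fixed vertex form a subtree. All hold, so the decomposition is valid with width 2 − 1 = 1.

Yes; width 1.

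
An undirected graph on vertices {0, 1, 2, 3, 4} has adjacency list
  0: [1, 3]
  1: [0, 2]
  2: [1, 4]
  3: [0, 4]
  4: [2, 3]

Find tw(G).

A width-2 tree decomposition is:
Bags: B1 = {1, 2, 4}  B2 = {0, 1, 4}  B3 = {0, 3, 4}
Tree: B1–B2, B2–B3
The largest bag has 3 vertices, giving width 2; this decomposition certifies tw(G) ≤ 2. For the lower bound, G contains the cycle 4–2–1–0–3–4, so G is not a forest; only forests have treewidth ≤ 1, hence tw(G) ≥ 2. The upper and lower bounds meet at 2, so that is the treewidth.

2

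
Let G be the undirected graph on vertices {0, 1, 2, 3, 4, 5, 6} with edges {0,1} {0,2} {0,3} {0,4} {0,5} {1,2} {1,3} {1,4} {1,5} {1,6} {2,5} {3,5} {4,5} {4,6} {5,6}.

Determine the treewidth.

A width-3 tree decomposition is:
Bags: B1 = {0, 1, 3, 5}  B2 = {0, 1, 4, 5}  B3 = {1, 4, 5, 6}  B4 = {0, 1, 2, 5}
Tree: B1–B2, B2–B3, B1–B4
The largest bag has 4 vertices, giving width 3; this decomposition certifies tw(G) ≤ 3. On the other hand G contains the 4-clique {0, 1, 2, 5}. A clique must lie in a single bag of any decomposition, so no decomposition can have width below 3. Therefore the treewidth is 3.

3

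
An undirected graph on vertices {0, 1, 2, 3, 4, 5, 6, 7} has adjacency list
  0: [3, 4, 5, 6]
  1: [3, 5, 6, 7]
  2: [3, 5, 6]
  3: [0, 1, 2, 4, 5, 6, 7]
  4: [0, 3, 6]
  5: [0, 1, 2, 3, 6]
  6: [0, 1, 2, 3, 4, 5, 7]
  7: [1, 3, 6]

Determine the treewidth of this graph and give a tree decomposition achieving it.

Treewidth 3.
One such decomposition:
Bags: B1 = {1, 3, 5, 6}  B2 = {1, 3, 6, 7}  B3 = {0, 3, 5, 6}  B4 = {0, 3, 4, 6}  B5 = {2, 3, 5, 6}
Tree: B1–B2, B1–B3, B3–B4, B3–B5

Every bag has size at most 4, so the width is 4 − 1 = 3 and tw(G) ≤ 3. For the lower bound, the 4 vertices {0, 3, 4, 6} are pairwise adjacent, and any tree decomposition puts a clique entirely inside one bag — forcing width ≥ 3. The upper and lower bounds meet at 3, so that is the treewidth.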